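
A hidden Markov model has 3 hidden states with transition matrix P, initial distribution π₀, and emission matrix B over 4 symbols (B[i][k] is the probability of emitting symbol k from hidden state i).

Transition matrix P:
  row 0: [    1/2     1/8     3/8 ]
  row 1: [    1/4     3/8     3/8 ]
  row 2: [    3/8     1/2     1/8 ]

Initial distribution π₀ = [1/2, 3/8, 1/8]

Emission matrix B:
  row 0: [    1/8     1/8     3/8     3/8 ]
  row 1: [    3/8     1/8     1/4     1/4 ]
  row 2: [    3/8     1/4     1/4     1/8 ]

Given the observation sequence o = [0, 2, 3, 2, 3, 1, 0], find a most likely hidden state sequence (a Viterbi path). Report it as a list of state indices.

path = [1, 0, 0, 0, 0, 2, 1]

t=0: δ = [6.250e-02, 1.406e-01, 4.688e-02]  (obs o_0=0)
t=1: δ = [1.318e-02, 1.318e-02, 1.318e-02]  ψ = [1, 1, 1]  (obs o_1=2)
t=2: δ = [2.472e-03, 1.648e-03, 6.180e-04]  ψ = [0, 2, 0]  (obs o_2=3)
t=3: δ = [4.635e-04, 1.545e-04, 2.317e-04]  ψ = [0, 1, 0]  (obs o_3=2)
t=4: δ = [8.690e-05, 2.897e-05, 2.173e-05]  ψ = [0, 2, 0]  (obs o_4=3)
t=5: δ = [5.431e-06, 1.358e-06, 8.147e-06]  ψ = [0, 0, 0]  (obs o_5=1)
t=6: δ = [3.819e-07, 1.528e-06, 7.638e-07]  ψ = [2, 2, 0]  (obs o_6=0)
backtrack: best end state = 1; path = [1, 0, 0, 0, 0, 2, 1]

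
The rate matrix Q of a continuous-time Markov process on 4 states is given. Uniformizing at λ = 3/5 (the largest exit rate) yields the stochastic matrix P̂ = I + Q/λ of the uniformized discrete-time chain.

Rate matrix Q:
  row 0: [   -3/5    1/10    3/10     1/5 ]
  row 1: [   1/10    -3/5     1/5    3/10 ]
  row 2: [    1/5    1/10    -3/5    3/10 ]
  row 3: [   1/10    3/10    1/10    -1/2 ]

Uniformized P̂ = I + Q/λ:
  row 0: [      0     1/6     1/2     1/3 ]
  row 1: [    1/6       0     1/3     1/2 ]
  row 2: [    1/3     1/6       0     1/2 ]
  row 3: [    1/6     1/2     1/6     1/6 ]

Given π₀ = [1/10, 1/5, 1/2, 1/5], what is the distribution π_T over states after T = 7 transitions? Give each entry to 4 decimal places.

π = [0.1754, 0.2432, 0.2280, 0.3534]

t=0: π = [0.1000, 0.2000, 0.5000, 0.2000]
t=1: π = [0.2333, 0.2000, 0.1500, 0.4167]
t=2: π = [0.1528, 0.2722, 0.2528, 0.3222]
t=3: π = [0.1833, 0.2287, 0.2208, 0.3671]
t=4: π = [0.1729, 0.2509, 0.2291, 0.3471]
t=5: π = [0.1760, 0.2405, 0.2279, 0.3555]
t=6: π = [0.1753, 0.2451, 0.2274, 0.3522]
t=7: π = [0.1754, 0.2432, 0.2280, 0.3534]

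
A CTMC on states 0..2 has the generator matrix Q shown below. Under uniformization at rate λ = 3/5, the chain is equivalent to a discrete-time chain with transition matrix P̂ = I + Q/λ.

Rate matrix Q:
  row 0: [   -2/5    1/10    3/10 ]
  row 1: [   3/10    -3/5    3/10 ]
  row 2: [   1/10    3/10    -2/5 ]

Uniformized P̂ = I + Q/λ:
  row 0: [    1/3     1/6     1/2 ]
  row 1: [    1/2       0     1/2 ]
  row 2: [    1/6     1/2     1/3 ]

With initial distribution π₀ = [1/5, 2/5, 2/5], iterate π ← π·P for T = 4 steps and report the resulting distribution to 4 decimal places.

π = [0.3059, 0.2656, 0.4285]

t=0: π = [0.2000, 0.4000, 0.4000]
t=1: π = [0.3333, 0.2333, 0.4333]
t=2: π = [0.3000, 0.2722, 0.4278]
t=3: π = [0.3074, 0.2639, 0.4287]
t=4: π = [0.3059, 0.2656, 0.4285]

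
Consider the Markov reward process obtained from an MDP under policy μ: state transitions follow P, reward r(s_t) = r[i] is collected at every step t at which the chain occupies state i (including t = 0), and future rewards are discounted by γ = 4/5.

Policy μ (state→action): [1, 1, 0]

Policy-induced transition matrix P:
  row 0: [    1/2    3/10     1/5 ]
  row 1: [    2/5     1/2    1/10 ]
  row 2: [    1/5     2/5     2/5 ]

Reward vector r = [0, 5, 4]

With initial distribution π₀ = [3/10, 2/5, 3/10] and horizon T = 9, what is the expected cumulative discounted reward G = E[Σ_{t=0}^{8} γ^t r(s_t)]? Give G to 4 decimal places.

G = 12.6490

t=0: π = [0.3000, 0.4000, 0.3000], E[r] = 3.2000, γ^t·E[r] = 3.200000, running G = 3.200000
t=1: π = [0.3700, 0.4100, 0.2200], E[r] = 2.9300, γ^t·E[r] = 2.344000, running G = 5.544000
t=2: π = [0.3930, 0.4040, 0.2030], E[r] = 2.8320, γ^t·E[r] = 1.812480, running G = 7.356480
t=3: π = [0.3987, 0.4011, 0.2002], E[r] = 2.8063, γ^t·E[r] = 1.436826, running G = 8.793306
t=4: π = [0.3998, 0.4002, 0.1999], E[r] = 2.8009, γ^t·E[r] = 1.147257, running G = 9.940562
t=5: π = [0.4000, 0.4000, 0.2000], E[r] = 2.8001, γ^t·E[r] = 0.917521, running G = 10.858084
t=6: π = [0.4000, 0.4000, 0.2000], E[r] = 2.8000, γ^t·E[r] = 0.733997, running G = 11.592080
t=7: π = [0.4000, 0.4000, 0.2000], E[r] = 2.8000, γ^t·E[r] = 0.587200, running G = 12.179280
t=8: π = [0.4000, 0.4000, 0.2000], E[r] = 2.8000, γ^t·E[r] = 0.469761, running G = 12.649042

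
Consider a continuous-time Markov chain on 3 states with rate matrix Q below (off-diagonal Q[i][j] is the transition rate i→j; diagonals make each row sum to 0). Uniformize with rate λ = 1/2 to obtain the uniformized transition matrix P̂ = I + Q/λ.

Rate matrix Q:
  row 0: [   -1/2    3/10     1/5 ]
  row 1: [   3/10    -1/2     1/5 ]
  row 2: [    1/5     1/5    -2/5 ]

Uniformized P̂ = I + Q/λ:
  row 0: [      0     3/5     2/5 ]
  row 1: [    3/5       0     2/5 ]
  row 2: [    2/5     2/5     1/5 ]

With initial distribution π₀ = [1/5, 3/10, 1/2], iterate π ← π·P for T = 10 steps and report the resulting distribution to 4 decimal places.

t=0: π = [0.2000, 0.3000, 0.5000]
t=1: π = [0.3800, 0.3200, 0.3000]
t=2: π = [0.3120, 0.3480, 0.3400]
t=3: π = [0.3448, 0.3232, 0.3320]
t=4: π = [0.3267, 0.3397, 0.3336]
t=5: π = [0.3372, 0.3295, 0.3333]
t=6: π = [0.3310, 0.3357, 0.3333]
t=7: π = [0.3347, 0.3319, 0.3333]
t=8: π = [0.3325, 0.3342, 0.3333]
t=9: π = [0.3338, 0.3328, 0.3333]
t=10: π = [0.3330, 0.3336, 0.3333]

π = [0.3330, 0.3336, 0.3333]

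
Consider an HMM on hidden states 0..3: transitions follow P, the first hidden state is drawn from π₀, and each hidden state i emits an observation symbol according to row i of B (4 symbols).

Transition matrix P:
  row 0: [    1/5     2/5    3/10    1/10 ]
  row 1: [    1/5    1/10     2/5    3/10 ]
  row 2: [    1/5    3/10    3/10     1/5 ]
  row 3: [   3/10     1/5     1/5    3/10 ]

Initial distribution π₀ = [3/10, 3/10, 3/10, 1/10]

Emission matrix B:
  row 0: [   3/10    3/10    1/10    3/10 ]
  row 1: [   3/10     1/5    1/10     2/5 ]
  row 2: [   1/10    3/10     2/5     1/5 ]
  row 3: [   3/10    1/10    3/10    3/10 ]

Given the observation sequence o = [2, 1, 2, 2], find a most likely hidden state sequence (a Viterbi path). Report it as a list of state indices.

t=0: δ = [3.000e-02, 3.000e-02, 1.200e-01, 3.000e-02]  (obs o_0=2)
t=1: δ = [7.200e-03, 7.200e-03, 1.080e-02, 2.400e-03]  ψ = [2, 2, 2, 2]  (obs o_1=1)
t=2: δ = [2.160e-04, 3.240e-04, 1.296e-03, 6.480e-04]  ψ = [2, 2, 2, 1]  (obs o_2=2)
t=3: δ = [2.592e-05, 3.888e-05, 1.555e-04, 7.776e-05]  ψ = [2, 2, 2, 2]  (obs o_3=2)
backtrack: best end state = 2; path = [2, 2, 2, 2]

path = [2, 2, 2, 2]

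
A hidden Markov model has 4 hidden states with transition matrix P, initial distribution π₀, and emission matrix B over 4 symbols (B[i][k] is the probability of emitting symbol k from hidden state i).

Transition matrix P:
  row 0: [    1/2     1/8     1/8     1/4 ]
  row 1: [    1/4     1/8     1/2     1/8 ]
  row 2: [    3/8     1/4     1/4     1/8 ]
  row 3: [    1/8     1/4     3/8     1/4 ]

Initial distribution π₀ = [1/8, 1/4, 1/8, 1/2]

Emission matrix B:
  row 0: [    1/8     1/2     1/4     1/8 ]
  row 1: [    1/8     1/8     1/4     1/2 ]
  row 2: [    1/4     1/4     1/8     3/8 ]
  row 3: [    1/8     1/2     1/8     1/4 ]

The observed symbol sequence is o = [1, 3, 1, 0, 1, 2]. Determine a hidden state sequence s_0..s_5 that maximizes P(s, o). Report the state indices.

path = [3, 2, 0, 0, 0, 0]

t=0: δ = [6.250e-02, 3.125e-02, 3.125e-02, 2.500e-01]  (obs o_0=1)
t=1: δ = [3.906e-03, 3.125e-02, 3.516e-02, 1.562e-02]  ψ = [0, 3, 3, 3]  (obs o_1=3)
t=2: δ = [6.592e-03, 1.099e-03, 3.906e-03, 2.197e-03]  ψ = [2, 2, 1, 2]  (obs o_2=1)
t=3: δ = [4.120e-04, 1.221e-04, 2.441e-04, 2.060e-04]  ψ = [0, 2, 2, 0]  (obs o_3=0)
t=4: δ = [1.030e-04, 7.629e-06, 1.931e-05, 5.150e-05]  ψ = [0, 2, 3, 0]  (obs o_4=1)
t=5: δ = [1.287e-05, 3.219e-06, 2.414e-06, 3.219e-06]  ψ = [0, 0, 3, 0]  (obs o_5=2)
backtrack: best end state = 0; path = [3, 2, 0, 0, 0, 0]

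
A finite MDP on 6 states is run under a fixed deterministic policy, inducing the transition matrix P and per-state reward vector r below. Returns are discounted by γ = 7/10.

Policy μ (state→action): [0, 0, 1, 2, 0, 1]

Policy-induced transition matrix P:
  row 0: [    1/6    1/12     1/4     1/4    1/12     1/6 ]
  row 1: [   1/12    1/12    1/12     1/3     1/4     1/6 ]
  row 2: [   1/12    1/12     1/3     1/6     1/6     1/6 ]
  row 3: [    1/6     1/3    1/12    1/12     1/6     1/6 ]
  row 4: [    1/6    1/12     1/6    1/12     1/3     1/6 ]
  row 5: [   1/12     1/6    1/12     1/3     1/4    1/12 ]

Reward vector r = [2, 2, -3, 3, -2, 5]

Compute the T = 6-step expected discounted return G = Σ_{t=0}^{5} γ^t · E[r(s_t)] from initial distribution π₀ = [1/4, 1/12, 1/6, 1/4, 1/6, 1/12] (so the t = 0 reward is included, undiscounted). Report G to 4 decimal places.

G = 2.9101

t=0: π = [0.2500, 0.0833, 0.1667, 0.2500, 0.1667, 0.0833], E[r] = 1.0000, γ^t·E[r] = 1.000000, running G = 1.000000
t=1: π = [0.1389, 0.1528, 0.1806, 0.1806, 0.1875, 0.1597], E[r] = 1.0069, γ^t·E[r] = 0.704861, running G = 1.704861
t=2: π = [0.1256, 0.1418, 0.1672, 0.1997, 0.2124, 0.1534], E[r] = 0.9740, γ^t·E[r] = 0.477240, running G = 2.182101
t=3: π = [0.1281, 0.1460, 0.1638, 0.1920, 0.2162, 0.1539], E[r] = 0.9700, γ^t·E[r] = 0.332711, running G = 2.514812
t=4: π = [0.1280, 0.1442, 0.1636, 0.1933, 0.2170, 0.1538], E[r] = 0.9685, γ^t·E[r] = 0.232548, running G = 2.747360
t=5: π = [0.1282, 0.1445, 0.1637, 0.1928, 0.2170, 0.1538], E[r] = 0.9680, γ^t·E[r] = 0.162693, running G = 2.910053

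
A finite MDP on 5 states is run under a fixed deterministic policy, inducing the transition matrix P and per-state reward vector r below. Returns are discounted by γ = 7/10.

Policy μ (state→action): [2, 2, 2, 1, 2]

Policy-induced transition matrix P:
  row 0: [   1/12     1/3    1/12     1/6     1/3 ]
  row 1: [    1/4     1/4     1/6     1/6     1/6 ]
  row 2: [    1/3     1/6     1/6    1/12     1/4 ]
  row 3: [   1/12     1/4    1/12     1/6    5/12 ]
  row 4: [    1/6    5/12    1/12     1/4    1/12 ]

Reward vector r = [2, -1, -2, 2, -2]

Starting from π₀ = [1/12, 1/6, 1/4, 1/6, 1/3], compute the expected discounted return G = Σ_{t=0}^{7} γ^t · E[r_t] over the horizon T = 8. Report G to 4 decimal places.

t=0: π = [0.0833, 0.1667, 0.2500, 0.1667, 0.3333], E[r] = -0.8333, γ^t·E[r] = -0.833333, running G = -0.833333
t=1: π = [0.2014, 0.2917, 0.1181, 0.1736, 0.2153], E[r] = -0.2083, γ^t·E[r] = -0.145833, running G = -0.979167
t=2: π = [0.1794, 0.2928, 0.1175, 0.1748, 0.2355], E[r] = -0.2905, γ^t·E[r] = -0.142350, running G = -1.121516
t=3: π = [0.1811, 0.2944, 0.1175, 0.1765, 0.2304], E[r] = -0.2750, γ^t·E[r] = -0.094335, running G = -1.215851
t=4: π = [0.1810, 0.2937, 0.1177, 0.1761, 0.2316], E[r] = -0.2781, γ^t·E[r] = -0.066761, running G = -1.282612
t=5: π = [0.1810, 0.2939, 0.1176, 0.1762, 0.2314], E[r] = -0.2775, γ^t·E[r] = -0.046640, running G = -1.329252
t=6: π = [0.1810, 0.2938, 0.1176, 0.1761, 0.2314], E[r] = -0.2776, γ^t·E[r] = -0.032659, running G = -1.361911
t=7: π = [0.1810, 0.2938, 0.1176, 0.1761, 0.2314], E[r] = -0.2776, γ^t·E[r] = -0.022860, running G = -1.384771

G = -1.3848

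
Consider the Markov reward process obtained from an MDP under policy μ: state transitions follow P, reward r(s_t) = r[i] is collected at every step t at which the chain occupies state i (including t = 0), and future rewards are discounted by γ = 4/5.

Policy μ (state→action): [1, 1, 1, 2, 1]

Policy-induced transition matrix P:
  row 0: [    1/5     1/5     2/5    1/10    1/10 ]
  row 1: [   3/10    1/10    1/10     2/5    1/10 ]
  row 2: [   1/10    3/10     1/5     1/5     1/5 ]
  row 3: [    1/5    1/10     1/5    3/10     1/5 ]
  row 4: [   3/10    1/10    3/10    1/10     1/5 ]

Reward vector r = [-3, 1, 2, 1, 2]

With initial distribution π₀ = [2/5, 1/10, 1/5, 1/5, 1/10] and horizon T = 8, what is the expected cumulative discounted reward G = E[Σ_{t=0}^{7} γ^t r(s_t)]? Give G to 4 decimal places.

t=0: π = [0.4000, 0.1000, 0.2000, 0.2000, 0.1000], E[r] = -0.3000, γ^t·E[r] = -0.300000, running G = -0.300000
t=1: π = [0.2000, 0.1800, 0.2800, 0.1900, 0.1500], E[r] = 0.6300, γ^t·E[r] = 0.504000, running G = 0.204000
t=2: π = [0.2050, 0.1760, 0.2370, 0.2200, 0.1620], E[r] = 0.5790, γ^t·E[r] = 0.370560, running G = 0.574560
t=3: π = [0.2101, 0.1679, 0.2396, 0.2205, 0.1619], E[r] = 0.5611, γ^t·E[r] = 0.287283, running G = 0.861843
t=4: π = [0.2090, 0.1689, 0.2414, 0.2184, 0.1622], E[r] = 0.5675, γ^t·E[r] = 0.232464, running G = 1.094308
t=5: π = [0.2090, 0.1692, 0.2411, 0.2185, 0.1622], E[r] = 0.5675, γ^t·E[r] = 0.185943, running G = 1.280250
t=6: π = [0.2090, 0.1691, 0.2411, 0.2186, 0.1622], E[r] = 0.5672, γ^t·E[r] = 0.148682, running G = 1.428932
t=7: π = [0.2090, 0.1691, 0.2411, 0.2186, 0.1622], E[r] = 0.5672, γ^t·E[r] = 0.118953, running G = 1.547885

G = 1.5479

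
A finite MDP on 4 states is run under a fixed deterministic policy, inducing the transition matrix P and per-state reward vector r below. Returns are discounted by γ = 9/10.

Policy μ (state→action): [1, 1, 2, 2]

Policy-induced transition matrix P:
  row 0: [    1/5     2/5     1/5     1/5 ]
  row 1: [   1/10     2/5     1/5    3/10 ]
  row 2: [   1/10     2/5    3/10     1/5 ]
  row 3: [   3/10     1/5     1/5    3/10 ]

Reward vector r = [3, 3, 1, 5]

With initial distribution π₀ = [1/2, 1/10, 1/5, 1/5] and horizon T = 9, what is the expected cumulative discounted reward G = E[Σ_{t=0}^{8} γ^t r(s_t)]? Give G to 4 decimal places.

t=0: π = [0.5000, 0.1000, 0.2000, 0.2000], E[r] = 3.0000, γ^t·E[r] = 3.000000, running G = 3.000000
t=1: π = [0.1900, 0.3600, 0.2200, 0.2300], E[r] = 3.0200, γ^t·E[r] = 2.718000, running G = 5.718000
t=2: π = [0.1650, 0.3540, 0.2220, 0.2590], E[r] = 3.0740, γ^t·E[r] = 2.489940, running G = 8.207940
t=3: π = [0.1683, 0.3482, 0.2222, 0.2613], E[r] = 3.0782, γ^t·E[r] = 2.244008, running G = 10.451948
t=4: π = [0.1691, 0.3477, 0.2222, 0.2610], E[r] = 3.0775, γ^t·E[r] = 2.019122, running G = 12.471069
t=5: π = [0.1691, 0.3478, 0.2222, 0.2609], E[r] = 3.0773, γ^t·E[r] = 1.817111, running G = 14.288181
t=6: π = [0.1691, 0.3478, 0.2222, 0.2609], E[r] = 3.0773, γ^t·E[r] = 1.635399, running G = 15.923579
t=7: π = [0.1691, 0.3478, 0.2222, 0.2609], E[r] = 3.0773, γ^t·E[r] = 1.471860, running G = 17.395440
t=8: π = [0.1691, 0.3478, 0.2222, 0.2609], E[r] = 3.0773, γ^t·E[r] = 1.324674, running G = 18.720114

G = 18.7201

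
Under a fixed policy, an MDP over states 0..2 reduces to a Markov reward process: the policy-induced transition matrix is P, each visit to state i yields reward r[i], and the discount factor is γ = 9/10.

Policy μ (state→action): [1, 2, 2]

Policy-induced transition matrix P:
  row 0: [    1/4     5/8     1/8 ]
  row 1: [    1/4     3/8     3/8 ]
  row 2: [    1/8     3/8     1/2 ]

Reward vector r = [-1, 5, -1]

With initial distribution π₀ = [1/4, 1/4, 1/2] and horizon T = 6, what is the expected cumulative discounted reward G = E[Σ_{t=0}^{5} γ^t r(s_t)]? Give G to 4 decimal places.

G = 6.2747

t=0: π = [0.2500, 0.2500, 0.5000], E[r] = 0.5000, γ^t·E[r] = 0.500000, running G = 0.500000
t=1: π = [0.1875, 0.4375, 0.3750], E[r] = 1.6250, γ^t·E[r] = 1.462500, running G = 1.962500
t=2: π = [0.2031, 0.4219, 0.3750], E[r] = 1.5313, γ^t·E[r] = 1.240313, running G = 3.202813
t=3: π = [0.2031, 0.4258, 0.3711], E[r] = 1.5547, γ^t·E[r] = 1.133367, running G = 4.336180
t=4: π = [0.2036, 0.4258, 0.3706], E[r] = 1.5547, γ^t·E[r] = 1.020030, running G = 5.356210
t=5: π = [0.2037, 0.4259, 0.3704], E[r] = 1.5554, γ^t·E[r] = 0.918460, running G = 6.274670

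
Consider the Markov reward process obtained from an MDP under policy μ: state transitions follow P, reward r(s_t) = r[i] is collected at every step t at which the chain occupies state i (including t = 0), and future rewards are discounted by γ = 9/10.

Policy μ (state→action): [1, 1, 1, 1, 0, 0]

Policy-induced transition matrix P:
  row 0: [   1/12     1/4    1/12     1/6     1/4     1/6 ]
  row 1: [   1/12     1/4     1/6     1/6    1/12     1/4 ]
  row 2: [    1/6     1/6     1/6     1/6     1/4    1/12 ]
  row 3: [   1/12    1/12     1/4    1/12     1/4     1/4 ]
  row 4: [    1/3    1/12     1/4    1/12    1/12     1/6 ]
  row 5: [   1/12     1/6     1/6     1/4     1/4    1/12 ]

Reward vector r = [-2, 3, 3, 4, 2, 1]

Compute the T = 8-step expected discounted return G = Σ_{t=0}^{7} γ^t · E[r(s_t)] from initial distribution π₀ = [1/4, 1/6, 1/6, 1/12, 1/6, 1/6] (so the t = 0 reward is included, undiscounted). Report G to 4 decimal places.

G = 10.3061

t=0: π = [0.2500, 0.1667, 0.1667, 0.0833, 0.1667, 0.1667], E[r] = 1.3333, γ^t·E[r] = 1.333333, running G = 1.333333
t=1: π = [0.1389, 0.1806, 0.1667, 0.1597, 0.1944, 0.1597], E[r] = 1.9514, γ^t·E[r] = 1.756250, running G = 3.089583
t=2: π = [0.1458, 0.1638, 0.1846, 0.1505, 0.1875, 0.1678], E[r] = 1.8981, γ^t·E[r] = 1.537500, running G = 4.627083
t=3: π = [0.1456, 0.1643, 0.1827, 0.1525, 0.1915, 0.1635], E[r] = 1.9061, γ^t·E[r] = 1.389551, running G = 6.016634
t=4: π = [0.1464, 0.1638, 0.1832, 0.1516, 0.1907, 0.1642], E[r] = 1.9004, γ^t·E[r] = 1.246841, running G = 7.263475
t=5: π = [0.1463, 0.1640, 0.1830, 0.1518, 0.1909, 0.1640], E[r] = 1.9015, γ^t·E[r] = 1.122831, running G = 8.386306
t=6: π = [0.1463, 0.1640, 0.1830, 0.1518, 0.1908, 0.1641], E[r] = 1.9012, γ^t·E[r] = 1.010394, running G = 9.396700
t=7: π = [0.1463, 0.1640, 0.1830, 0.1518, 0.1909, 0.1641], E[r] = 1.9013, γ^t·E[r] = 0.909397, running G = 10.306097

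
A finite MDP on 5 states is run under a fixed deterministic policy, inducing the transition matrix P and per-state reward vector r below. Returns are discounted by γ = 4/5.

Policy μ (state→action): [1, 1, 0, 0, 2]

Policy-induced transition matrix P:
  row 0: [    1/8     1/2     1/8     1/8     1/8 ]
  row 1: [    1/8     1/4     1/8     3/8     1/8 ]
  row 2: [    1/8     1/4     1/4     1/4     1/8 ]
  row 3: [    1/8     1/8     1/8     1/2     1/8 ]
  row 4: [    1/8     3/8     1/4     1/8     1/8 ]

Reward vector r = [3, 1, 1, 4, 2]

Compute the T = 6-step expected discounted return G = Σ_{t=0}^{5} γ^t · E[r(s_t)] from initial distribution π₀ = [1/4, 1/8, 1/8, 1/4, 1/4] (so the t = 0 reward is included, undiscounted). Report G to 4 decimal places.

G = 8.7078

t=0: π = [0.2500, 0.1250, 0.1250, 0.2500, 0.2500], E[r] = 2.5000, γ^t·E[r] = 2.500000, running G = 2.500000
t=1: π = [0.1250, 0.3125, 0.1719, 0.2656, 0.1250], E[r] = 2.1719, γ^t·E[r] = 1.737500, running G = 4.237500
t=2: π = [0.1250, 0.2637, 0.1621, 0.3242, 0.1250], E[r] = 2.3477, γ^t·E[r] = 1.502500, running G = 5.740000
t=3: π = [0.1250, 0.2563, 0.1609, 0.3328, 0.1250], E[r] = 2.3733, γ^t·E[r] = 1.215125, running G = 6.955125
t=4: π = [0.1250, 0.2553, 0.1607, 0.3340, 0.1250], E[r] = 2.3770, γ^t·E[r] = 0.973600, running G = 7.928725
t=5: π = [0.1250, 0.2551, 0.1607, 0.3342, 0.1250], E[r] = 2.3775, γ^t·E[r] = 0.779049, running G = 8.707774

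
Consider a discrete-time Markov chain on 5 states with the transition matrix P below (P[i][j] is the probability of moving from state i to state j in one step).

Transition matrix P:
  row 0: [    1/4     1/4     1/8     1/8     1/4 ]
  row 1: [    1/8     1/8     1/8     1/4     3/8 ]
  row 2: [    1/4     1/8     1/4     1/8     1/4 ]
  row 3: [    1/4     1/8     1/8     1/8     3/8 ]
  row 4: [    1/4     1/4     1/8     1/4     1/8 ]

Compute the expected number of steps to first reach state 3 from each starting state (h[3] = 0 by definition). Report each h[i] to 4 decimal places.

h = [5.5115, 4.8311, 5.6087, 0.0000, 4.8991]

First-step conditioning: h[3] = 0; for i ≠ 3, h[i] = 1 + Σ_k P[i][k]·h[k].
  h[0] = 1 + 1/4·h[0] + 1/4·h[1] + 1/8·h[2] + 1/4·h[4]
  h[1] = 1 + 1/8·h[0] + 1/8·h[1] + 1/8·h[2] + 3/8·h[4]
  h[2] = 1 + 1/4·h[0] + 1/8·h[1] + 1/4·h[2] + 1/4·h[4]
  h[4] = 1 + 1/4·h[0] + 1/4·h[1] + 1/8·h[2] + 1/8·h[4]
Solving the 4×4 linear system over states ≠ 3 gives exactly h = [4536/823, 3976/823, 4616/823, 0, 4032/823] (h[3] = 0 is the target).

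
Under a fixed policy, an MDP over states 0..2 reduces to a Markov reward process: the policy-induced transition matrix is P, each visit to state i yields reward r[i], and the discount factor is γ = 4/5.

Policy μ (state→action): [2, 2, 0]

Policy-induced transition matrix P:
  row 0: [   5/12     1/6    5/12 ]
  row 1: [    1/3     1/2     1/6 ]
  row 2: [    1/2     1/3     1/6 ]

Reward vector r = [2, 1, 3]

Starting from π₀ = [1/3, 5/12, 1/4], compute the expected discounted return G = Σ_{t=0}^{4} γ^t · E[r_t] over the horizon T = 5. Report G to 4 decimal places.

t=0: π = [0.3333, 0.4167, 0.2500], E[r] = 1.8333, γ^t·E[r] = 1.833333, running G = 1.833333
t=1: π = [0.4028, 0.3472, 0.2500], E[r] = 1.9028, γ^t·E[r] = 1.522222, running G = 3.355556
t=2: π = [0.4086, 0.3241, 0.2674], E[r] = 1.9433, γ^t·E[r] = 1.243704, running G = 4.599259
t=3: π = [0.4119, 0.3193, 0.2688], E[r] = 1.9496, γ^t·E[r] = 0.998173, running G = 5.597432
t=4: π = [0.4125, 0.3179, 0.2697], E[r] = 1.9518, γ^t·E[r] = 0.799444, running G = 6.396876

G = 6.3969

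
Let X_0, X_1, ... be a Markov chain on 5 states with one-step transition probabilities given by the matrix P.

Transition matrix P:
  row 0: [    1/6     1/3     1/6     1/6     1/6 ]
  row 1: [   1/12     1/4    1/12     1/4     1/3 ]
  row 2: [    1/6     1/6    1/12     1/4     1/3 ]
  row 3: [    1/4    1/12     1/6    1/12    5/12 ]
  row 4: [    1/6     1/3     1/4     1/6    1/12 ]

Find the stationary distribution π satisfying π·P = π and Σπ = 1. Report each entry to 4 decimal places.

π = [0.1619, 0.2413, 0.1551, 0.1843, 0.2574]

Balance equations π_j = Σ_i π_i·P[i][j]:
  π_0 = 1/6·π_0 + 1/12·π_1 + 1/6·π_2 + 1/4·π_3 + 1/6·π_4
  π_1 = 1/3·π_0 + 1/4·π_1 + 1/6·π_2 + 1/12·π_3 + 1/3·π_4
  π_2 = 1/6·π_0 + 1/12·π_1 + 1/12·π_2 + 1/6·π_3 + 1/4·π_4
  π_3 = 1/6·π_0 + 1/4·π_1 + 1/4·π_2 + 1/12·π_3 + 1/6·π_4
  normalize: π_0 + π_1 + π_2 + π_3 + π_4 = 1
Solving the linear system gives exactly π = [2297/14186, 3423/14186, 1100/7093, 2615/14186, 3651/14186].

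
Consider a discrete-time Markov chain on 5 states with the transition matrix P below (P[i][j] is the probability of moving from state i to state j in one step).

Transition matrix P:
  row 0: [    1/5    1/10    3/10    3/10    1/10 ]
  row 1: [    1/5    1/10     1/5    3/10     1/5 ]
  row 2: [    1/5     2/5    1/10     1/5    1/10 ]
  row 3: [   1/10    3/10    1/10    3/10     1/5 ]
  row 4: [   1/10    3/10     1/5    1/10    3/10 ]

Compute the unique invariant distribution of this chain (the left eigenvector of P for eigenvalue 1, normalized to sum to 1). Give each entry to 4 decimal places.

Balance equations π_j = Σ_i π_i·P[i][j]:
  π_0 = 1/5·π_0 + 1/5·π_1 + 1/5·π_2 + 1/10·π_3 + 1/10·π_4
  π_1 = 1/10·π_0 + 1/10·π_1 + 2/5·π_2 + 3/10·π_3 + 3/10·π_4
  π_2 = 3/10·π_0 + 1/5·π_1 + 1/10·π_2 + 1/10·π_3 + 1/5·π_4
  π_3 = 3/10·π_0 + 3/10·π_1 + 1/5·π_2 + 3/10·π_3 + 1/10·π_4
  normalize: π_0 + π_1 + π_2 + π_3 + π_4 = 1
Solving the linear system gives exactly π = [763/4863, 1159/4863, 845/4863, 398/1621, 902/4863].

π = [0.1569, 0.2383, 0.1738, 0.2455, 0.1855]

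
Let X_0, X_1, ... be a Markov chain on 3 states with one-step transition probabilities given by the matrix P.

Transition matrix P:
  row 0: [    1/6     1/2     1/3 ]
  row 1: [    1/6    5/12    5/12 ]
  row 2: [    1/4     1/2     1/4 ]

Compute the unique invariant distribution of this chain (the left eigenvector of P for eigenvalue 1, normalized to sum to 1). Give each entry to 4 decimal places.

Balance equations π_j = Σ_i π_i·P[i][j]:
  π_0 = 1/6·π_0 + 1/6·π_1 + 1/4·π_2
  π_1 = 1/2·π_0 + 5/12·π_1 + 1/2·π_2
  normalize: π_0 + π_1 + π_2 = 1
Solving the linear system gives exactly π = [33/169, 6/13, 58/169].

π = [0.1953, 0.4615, 0.3432]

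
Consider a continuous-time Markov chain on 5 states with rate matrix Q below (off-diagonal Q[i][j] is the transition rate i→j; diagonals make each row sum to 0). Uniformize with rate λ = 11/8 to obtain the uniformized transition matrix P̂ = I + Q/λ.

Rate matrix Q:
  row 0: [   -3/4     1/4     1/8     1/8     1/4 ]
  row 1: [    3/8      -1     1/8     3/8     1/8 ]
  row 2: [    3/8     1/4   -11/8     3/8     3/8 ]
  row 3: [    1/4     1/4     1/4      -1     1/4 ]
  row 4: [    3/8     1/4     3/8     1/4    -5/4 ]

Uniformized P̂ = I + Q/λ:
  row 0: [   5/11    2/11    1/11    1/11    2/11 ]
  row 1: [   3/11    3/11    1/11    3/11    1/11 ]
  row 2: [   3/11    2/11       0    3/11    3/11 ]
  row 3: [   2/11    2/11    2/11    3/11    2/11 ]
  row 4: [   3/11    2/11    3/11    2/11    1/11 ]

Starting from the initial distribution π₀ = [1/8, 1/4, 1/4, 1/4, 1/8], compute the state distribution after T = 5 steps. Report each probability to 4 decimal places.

t=0: π = [0.1250, 0.2500, 0.2500, 0.2500, 0.1250]
t=1: π = [0.2727, 0.2045, 0.1136, 0.2386, 0.1705]
t=2: π = [0.3006, 0.2004, 0.1333, 0.2076, 0.1581]
t=3: π = [0.3085, 0.2000, 0.1264, 0.2037, 0.1613]
t=4: π = [0.3103, 0.2000, 0.1273, 0.2020, 0.1605]
t=5: π = [0.3108, 0.2000, 0.1269, 0.2017, 0.1606]

π = [0.3108, 0.2000, 0.1269, 0.2017, 0.1606]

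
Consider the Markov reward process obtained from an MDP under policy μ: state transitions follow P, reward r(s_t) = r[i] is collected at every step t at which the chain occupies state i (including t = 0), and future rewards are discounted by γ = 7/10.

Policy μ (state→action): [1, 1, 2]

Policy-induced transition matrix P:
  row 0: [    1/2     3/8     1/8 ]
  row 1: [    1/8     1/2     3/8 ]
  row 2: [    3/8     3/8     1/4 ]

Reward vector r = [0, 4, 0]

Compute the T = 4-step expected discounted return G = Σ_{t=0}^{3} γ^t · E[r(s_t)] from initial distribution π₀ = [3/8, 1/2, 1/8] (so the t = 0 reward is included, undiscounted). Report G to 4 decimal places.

G = 4.6554

t=0: π = [0.3750, 0.5000, 0.1250], E[r] = 2.0000, γ^t·E[r] = 2.000000, running G = 2.000000
t=1: π = [0.2969, 0.4375, 0.2656], E[r] = 1.7500, γ^t·E[r] = 1.225000, running G = 3.225000
t=2: π = [0.3027, 0.4297, 0.2676], E[r] = 1.7188, γ^t·E[r] = 0.842188, running G = 4.067188
t=3: π = [0.3054, 0.4287, 0.2659], E[r] = 1.7148, γ^t·E[r] = 0.588191, running G = 4.655379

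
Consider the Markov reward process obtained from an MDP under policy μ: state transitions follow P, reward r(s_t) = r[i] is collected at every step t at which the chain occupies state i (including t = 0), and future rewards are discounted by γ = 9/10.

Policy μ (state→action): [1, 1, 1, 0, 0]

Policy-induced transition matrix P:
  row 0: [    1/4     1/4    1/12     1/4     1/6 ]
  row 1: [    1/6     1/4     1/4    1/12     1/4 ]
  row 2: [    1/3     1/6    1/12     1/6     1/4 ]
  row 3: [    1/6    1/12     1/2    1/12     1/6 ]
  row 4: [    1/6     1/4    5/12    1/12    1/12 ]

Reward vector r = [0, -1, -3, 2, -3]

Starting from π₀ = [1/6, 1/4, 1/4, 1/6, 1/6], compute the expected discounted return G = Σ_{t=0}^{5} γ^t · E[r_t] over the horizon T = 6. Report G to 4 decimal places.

t=0: π = [0.1667, 0.2500, 0.2500, 0.1667, 0.1667], E[r] = -1.1667, γ^t·E[r] = -1.166667, running G = -1.166667
t=1: π = [0.2222, 0.2014, 0.2500, 0.1319, 0.1944], E[r] = -1.2708, γ^t·E[r] = -1.143750, running G = -2.310417
t=2: π = [0.2269, 0.2072, 0.2367, 0.1412, 0.1881], E[r] = -1.1991, γ^t·E[r] = -0.971250, running G = -3.281667
t=3: π = [0.2250, 0.2067, 0.2394, 0.1409, 0.1880], E[r] = -1.2071, γ^t·E[r] = -0.879996, running G = -4.161663
t=4: π = [0.2253, 0.2066, 0.2391, 0.1408, 0.1882], E[r] = -1.2070, γ^t·E[r] = -0.791896, running G = -4.953559
t=5: π = [0.2253, 0.2066, 0.2391, 0.1408, 0.1881], E[r] = -1.2068, γ^t·E[r] = -0.712609, running G = -5.666168

G = -5.6662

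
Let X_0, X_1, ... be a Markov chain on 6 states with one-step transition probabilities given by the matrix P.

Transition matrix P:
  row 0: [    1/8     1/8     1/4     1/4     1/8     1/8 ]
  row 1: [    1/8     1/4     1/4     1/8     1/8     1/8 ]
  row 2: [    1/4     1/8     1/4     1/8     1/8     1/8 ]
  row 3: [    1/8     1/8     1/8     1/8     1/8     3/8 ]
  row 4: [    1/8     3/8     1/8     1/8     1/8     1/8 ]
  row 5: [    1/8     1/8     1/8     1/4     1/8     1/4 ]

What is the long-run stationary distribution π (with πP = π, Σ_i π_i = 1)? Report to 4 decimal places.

Balance equations π_j = Σ_i π_i·P[i][j]:
  π_0 = 1/8·π_0 + 1/8·π_1 + 1/4·π_2 + 1/8·π_3 + 1/8·π_4 + 1/8·π_5
  π_1 = 1/8·π_0 + 1/4·π_1 + 1/8·π_2 + 1/8·π_3 + 3/8·π_4 + 1/8·π_5
  π_2 = 1/4·π_0 + 1/4·π_1 + 1/4·π_2 + 1/8·π_3 + 1/8·π_4 + 1/8·π_5
  π_3 = 1/4·π_0 + 1/8·π_1 + 1/8·π_2 + 1/8·π_3 + 1/8·π_4 + 1/4·π_5
  π_4 = 1/8·π_0 + 1/8·π_1 + 1/8·π_2 + 1/8·π_3 + 1/8·π_4 + 1/8·π_5
  normalize: π_0 + π_1 + π_2 + π_3 + π_4 + π_5 = 1
Solving the linear system gives exactly π = [229/1540, 5/28, 73/385, 221/1320, 1/8, 881/4620].

π = [0.1487, 0.1786, 0.1896, 0.1674, 0.1250, 0.1907]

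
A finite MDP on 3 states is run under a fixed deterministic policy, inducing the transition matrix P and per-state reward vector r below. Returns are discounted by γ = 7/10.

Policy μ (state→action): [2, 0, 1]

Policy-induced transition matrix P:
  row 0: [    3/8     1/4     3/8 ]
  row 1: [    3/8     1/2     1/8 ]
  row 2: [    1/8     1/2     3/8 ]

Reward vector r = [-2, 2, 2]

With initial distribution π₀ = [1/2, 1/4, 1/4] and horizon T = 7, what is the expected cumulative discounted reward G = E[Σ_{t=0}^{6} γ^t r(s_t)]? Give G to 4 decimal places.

G = 1.5955

t=0: π = [0.5000, 0.2500, 0.2500], E[r] = 0.0000, γ^t·E[r] = 0.000000, running G = 0.000000
t=1: π = [0.3125, 0.3750, 0.3125], E[r] = 0.7500, γ^t·E[r] = 0.525000, running G = 0.525000
t=2: π = [0.2969, 0.4219, 0.2813], E[r] = 0.8125, γ^t·E[r] = 0.398125, running G = 0.923125
t=3: π = [0.3047, 0.4258, 0.2695], E[r] = 0.7813, γ^t·E[r] = 0.267969, running G = 1.191094
t=4: π = [0.3076, 0.4238, 0.2686], E[r] = 0.7695, γ^t·E[r] = 0.184764, running G = 1.375858
t=5: π = [0.3079, 0.4231, 0.2690], E[r] = 0.7686, γ^t·E[r] = 0.129171, running G = 1.505029
t=6: π = [0.3077, 0.4230, 0.2692], E[r] = 0.7690, γ^t·E[r] = 0.090477, running G = 1.595506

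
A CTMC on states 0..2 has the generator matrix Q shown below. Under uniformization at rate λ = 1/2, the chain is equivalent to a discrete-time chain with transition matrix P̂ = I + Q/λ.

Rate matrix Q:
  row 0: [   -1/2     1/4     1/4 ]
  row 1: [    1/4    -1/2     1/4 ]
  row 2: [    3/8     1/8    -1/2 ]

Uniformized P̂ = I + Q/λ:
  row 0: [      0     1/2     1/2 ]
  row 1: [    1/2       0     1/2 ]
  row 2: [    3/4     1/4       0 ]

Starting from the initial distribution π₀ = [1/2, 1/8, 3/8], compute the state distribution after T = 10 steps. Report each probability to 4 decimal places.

π = [0.3888, 0.2778, 0.3334]

t=0: π = [0.5000, 0.1250, 0.3750]
t=1: π = [0.3438, 0.3438, 0.3125]
t=2: π = [0.4063, 0.2500, 0.3438]
t=3: π = [0.3828, 0.2891, 0.3281]
t=4: π = [0.3906, 0.2734, 0.3359]
t=5: π = [0.3887, 0.2793, 0.3320]
t=6: π = [0.3887, 0.2773, 0.3340]
t=7: π = [0.3892, 0.2778, 0.3330]
t=8: π = [0.3887, 0.2778, 0.3335]
t=9: π = [0.3890, 0.2777, 0.3333]
t=10: π = [0.3888, 0.2778, 0.3334]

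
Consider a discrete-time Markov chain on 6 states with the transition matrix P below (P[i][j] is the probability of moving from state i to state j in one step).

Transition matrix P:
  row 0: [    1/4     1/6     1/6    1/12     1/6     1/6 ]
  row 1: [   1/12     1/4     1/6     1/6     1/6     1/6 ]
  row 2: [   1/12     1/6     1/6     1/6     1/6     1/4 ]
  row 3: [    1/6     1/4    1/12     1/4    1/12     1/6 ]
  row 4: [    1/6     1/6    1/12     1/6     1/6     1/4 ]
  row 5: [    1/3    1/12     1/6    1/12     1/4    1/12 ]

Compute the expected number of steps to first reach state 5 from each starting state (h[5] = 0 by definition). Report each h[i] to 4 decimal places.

First-step conditioning: h[5] = 0; for i ≠ 5, h[i] = 1 + Σ_k P[i][k]·h[k].
  h[0] = 1 + 1/4·h[0] + 1/6·h[1] + 1/6·h[2] + 1/12·h[3] + 1/6·h[4]
  h[1] = 1 + 1/12·h[0] + 1/4·h[1] + 1/6·h[2] + 1/6·h[3] + 1/6·h[4]
  h[2] = 1 + 1/12·h[0] + 1/6·h[1] + 1/6·h[2] + 1/6·h[3] + 1/6·h[4]
  h[3] = 1 + 1/6·h[0] + 1/4·h[1] + 1/12·h[2] + 1/4·h[3] + 1/12·h[4]
  h[4] = 1 + 1/6·h[0] + 1/6·h[1] + 1/12·h[2] + 1/6·h[3] + 1/6·h[4]
Solving the 5×5 linear system over states ≠ 5 gives exactly h = [4668/893, 191664/36613, 175692/36613, 194424/36613, 177000/36613, 0] (h[5] = 0 is the target).

h = [5.2273, 5.2349, 4.7986, 5.3102, 4.8343, 0.0000]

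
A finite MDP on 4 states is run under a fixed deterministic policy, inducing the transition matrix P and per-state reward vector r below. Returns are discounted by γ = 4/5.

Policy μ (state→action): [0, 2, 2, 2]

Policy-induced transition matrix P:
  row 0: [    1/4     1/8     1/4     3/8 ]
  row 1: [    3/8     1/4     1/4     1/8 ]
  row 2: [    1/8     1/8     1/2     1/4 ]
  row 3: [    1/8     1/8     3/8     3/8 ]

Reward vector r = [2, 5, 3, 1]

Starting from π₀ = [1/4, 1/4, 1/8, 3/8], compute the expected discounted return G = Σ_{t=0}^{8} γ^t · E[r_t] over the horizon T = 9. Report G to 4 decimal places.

G = 10.8610

t=0: π = [0.2500, 0.2500, 0.1250, 0.3750], E[r] = 2.5000, γ^t·E[r] = 2.500000, running G = 2.500000
t=1: π = [0.2188, 0.1563, 0.3281, 0.2969], E[r] = 2.5000, γ^t·E[r] = 2.000000, running G = 4.500000
t=2: π = [0.1914, 0.1445, 0.3691, 0.2949], E[r] = 2.5078, γ^t·E[r] = 1.605000, running G = 6.105000
t=3: π = [0.1851, 0.1431, 0.3792, 0.2927], E[r] = 2.5156, γ^t·E[r] = 1.288000, running G = 7.393000
t=4: π = [0.1839, 0.1429, 0.3814, 0.2918], E[r] = 2.5182, γ^t·E[r] = 1.031450, running G = 8.424450
t=5: π = [0.1837, 0.1429, 0.3818, 0.2916], E[r] = 2.5188, γ^t·E[r] = 0.825360, running G = 9.249810
t=6: π = [0.1837, 0.1429, 0.3819, 0.2916], E[r] = 2.5189, γ^t·E[r] = 0.660321, running G = 9.910131
t=7: π = [0.1837, 0.1429, 0.3819, 0.2915], E[r] = 2.5189, γ^t·E[r] = 0.528261, running G = 10.438392
t=8: π = [0.1837, 0.1429, 0.3819, 0.2915], E[r] = 2.5189, γ^t·E[r] = 0.422610, running G = 10.861001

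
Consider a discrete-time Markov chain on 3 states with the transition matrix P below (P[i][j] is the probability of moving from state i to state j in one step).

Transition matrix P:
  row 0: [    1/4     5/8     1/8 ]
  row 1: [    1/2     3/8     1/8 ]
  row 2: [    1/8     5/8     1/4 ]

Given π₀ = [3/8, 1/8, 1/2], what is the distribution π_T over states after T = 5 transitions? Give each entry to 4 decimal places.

π = [0.3568, 0.5004, 0.1429]

t=0: π = [0.3750, 0.1250, 0.5000]
t=1: π = [0.2188, 0.5938, 0.1875]
t=2: π = [0.3750, 0.4766, 0.1484]
t=3: π = [0.3506, 0.5059, 0.1436]
t=4: π = [0.3585, 0.4985, 0.1429]
t=5: π = [0.3568, 0.5004, 0.1429]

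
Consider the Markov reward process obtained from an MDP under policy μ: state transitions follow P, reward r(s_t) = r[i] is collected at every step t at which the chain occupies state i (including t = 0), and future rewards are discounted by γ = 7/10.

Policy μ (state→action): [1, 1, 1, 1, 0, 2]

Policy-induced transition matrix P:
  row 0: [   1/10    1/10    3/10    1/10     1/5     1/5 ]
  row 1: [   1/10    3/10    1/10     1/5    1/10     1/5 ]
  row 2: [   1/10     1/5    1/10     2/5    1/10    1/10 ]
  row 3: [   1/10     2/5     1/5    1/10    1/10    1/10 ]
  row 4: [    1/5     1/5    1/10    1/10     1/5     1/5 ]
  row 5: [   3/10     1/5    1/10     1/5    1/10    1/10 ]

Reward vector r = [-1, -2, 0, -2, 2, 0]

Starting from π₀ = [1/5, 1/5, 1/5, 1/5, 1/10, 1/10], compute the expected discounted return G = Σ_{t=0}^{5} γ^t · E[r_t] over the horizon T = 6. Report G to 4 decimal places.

G = -2.2495

t=0: π = [0.2000, 0.2000, 0.2000, 0.2000, 0.1000, 0.1000], E[r] = -0.8000, γ^t·E[r] = -0.800000, running G = -0.800000
t=1: π = [0.1300, 0.2400, 0.1600, 0.1900, 0.1300, 0.1500], E[r] = -0.7300, γ^t·E[r] = -0.511000, running G = -1.311000
t=2: π = [0.1430, 0.2490, 0.1450, 0.1870, 0.1260, 0.1500], E[r] = -0.7630, γ^t·E[r] = -0.373870, running G = -1.684870
t=3: π = [0.1426, 0.2480, 0.1473, 0.1834, 0.1269, 0.1518], E[r] = -0.7516, γ^t·E[r] = -0.257799, running G = -1.942669
t=4: π = [0.1431, 0.2472, 0.1469, 0.1842, 0.1270, 0.1518], E[r] = -0.7519, γ^t·E[r] = -0.180538, running G = -2.123207
t=5: π = [0.1430, 0.2473, 0.1470, 0.1840, 0.1270, 0.1517], E[r] = -0.7515, γ^t·E[r] = -0.126297, running G = -2.249505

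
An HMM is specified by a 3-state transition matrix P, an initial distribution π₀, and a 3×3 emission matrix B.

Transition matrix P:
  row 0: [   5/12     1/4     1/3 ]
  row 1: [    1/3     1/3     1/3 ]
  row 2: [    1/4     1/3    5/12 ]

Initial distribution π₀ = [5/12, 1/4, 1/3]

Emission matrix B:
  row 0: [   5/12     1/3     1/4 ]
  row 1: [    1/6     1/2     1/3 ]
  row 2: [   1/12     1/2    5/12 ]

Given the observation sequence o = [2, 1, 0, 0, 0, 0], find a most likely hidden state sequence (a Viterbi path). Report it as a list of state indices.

path = [2, 1, 0, 0, 0, 0]

t=0: δ = [1.042e-01, 8.333e-02, 1.389e-01]  (obs o_0=2)
t=1: δ = [1.447e-02, 2.315e-02, 2.894e-02]  ψ = [0, 2, 2]  (obs o_1=1)
t=2: δ = [3.215e-03, 1.608e-03, 1.005e-03]  ψ = [1, 2, 2]  (obs o_2=0)
t=3: δ = [5.582e-04, 1.340e-04, 8.931e-05]  ψ = [0, 0, 0]  (obs o_3=0)
t=4: δ = [9.690e-05, 2.326e-05, 1.550e-05]  ψ = [0, 0, 0]  (obs o_4=0)
t=5: δ = [1.682e-05, 4.038e-06, 2.692e-06]  ψ = [0, 0, 0]  (obs o_5=0)
backtrack: best end state = 0; path = [2, 1, 0, 0, 0, 0]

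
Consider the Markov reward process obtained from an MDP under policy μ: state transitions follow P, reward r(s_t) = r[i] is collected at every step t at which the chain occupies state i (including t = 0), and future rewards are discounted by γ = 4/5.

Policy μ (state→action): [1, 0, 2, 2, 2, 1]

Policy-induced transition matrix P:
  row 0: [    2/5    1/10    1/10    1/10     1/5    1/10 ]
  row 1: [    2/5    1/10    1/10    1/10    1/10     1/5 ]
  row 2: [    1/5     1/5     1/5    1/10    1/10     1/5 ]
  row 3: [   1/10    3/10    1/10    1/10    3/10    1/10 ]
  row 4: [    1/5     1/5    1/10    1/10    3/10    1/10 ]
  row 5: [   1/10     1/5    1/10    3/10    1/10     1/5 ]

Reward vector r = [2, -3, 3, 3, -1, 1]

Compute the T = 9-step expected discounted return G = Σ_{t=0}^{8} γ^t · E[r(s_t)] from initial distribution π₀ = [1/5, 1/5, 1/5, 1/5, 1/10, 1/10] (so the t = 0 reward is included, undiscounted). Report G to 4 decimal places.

t=0: π = [0.2000, 0.2000, 0.2000, 0.2000, 0.1000, 0.1000], E[r] = 1.0000, γ^t·E[r] = 1.000000, running G = 1.000000
t=1: π = [0.2500, 0.1800, 0.1200, 0.1200, 0.1800, 0.1500], E[r] = 0.6500, γ^t·E[r] = 0.520000, running G = 1.520000
t=2: π = [0.2590, 0.1690, 0.1120, 0.1300, 0.1850, 0.1450], E[r] = 0.6970, γ^t·E[r] = 0.446080, running G = 1.966080
t=3: π = [0.2581, 0.1702, 0.1112, 0.1290, 0.1889, 0.1426], E[r] = 0.6799, γ^t·E[r] = 0.348109, running G = 2.314189
t=4: π = [0.2585, 0.1701, 0.1111, 0.1285, 0.1894, 0.1424], E[r] = 0.6787, γ^t·E[r] = 0.278004, running G = 2.592193
t=5: π = [0.2586, 0.1700, 0.1111, 0.1285, 0.1894, 0.1424], E[r] = 0.6790, γ^t·E[r] = 0.222482, running G = 2.814675
t=6: π = [0.2586, 0.1700, 0.1111, 0.1285, 0.1894, 0.1423], E[r] = 0.6790, γ^t·E[r] = 0.177988, running G = 2.992663
t=7: π = [0.2586, 0.1700, 0.1111, 0.1285, 0.1894, 0.1423], E[r] = 0.6790, γ^t·E[r] = 0.142391, running G = 3.135054
t=8: π = [0.2586, 0.1700, 0.1111, 0.1285, 0.1894, 0.1423], E[r] = 0.6790, γ^t·E[r] = 0.113913, running G = 3.248966

G = 3.2490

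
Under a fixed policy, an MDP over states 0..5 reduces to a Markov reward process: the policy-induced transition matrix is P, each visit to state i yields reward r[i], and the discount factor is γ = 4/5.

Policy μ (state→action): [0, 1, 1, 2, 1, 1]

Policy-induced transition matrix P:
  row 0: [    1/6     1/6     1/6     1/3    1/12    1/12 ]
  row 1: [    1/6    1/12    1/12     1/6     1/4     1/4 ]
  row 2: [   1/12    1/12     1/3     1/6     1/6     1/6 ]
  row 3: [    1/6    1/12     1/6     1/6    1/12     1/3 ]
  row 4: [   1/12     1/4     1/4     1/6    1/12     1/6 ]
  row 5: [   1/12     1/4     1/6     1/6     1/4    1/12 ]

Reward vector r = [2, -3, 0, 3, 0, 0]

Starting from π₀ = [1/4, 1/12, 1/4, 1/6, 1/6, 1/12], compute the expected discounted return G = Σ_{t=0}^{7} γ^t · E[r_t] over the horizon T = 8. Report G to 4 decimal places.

t=0: π = [0.2500, 0.0833, 0.2500, 0.1667, 0.1667, 0.0833], E[r] = 0.7500, γ^t·E[r] = 0.750000, running G = 0.750000
t=1: π = [0.1250, 0.1458, 0.2153, 0.2083, 0.1319, 0.1736], E[r] = 0.4375, γ^t·E[r] = 0.350000, running G = 1.100000
t=2: π = [0.1233, 0.1447, 0.2014, 0.1875, 0.1545, 0.1887], E[r] = 0.3750, γ^t·E[r] = 0.240000, running G = 1.340000
t=3: π = [0.1213, 0.1508, 0.2011, 0.1872, 0.1557, 0.1840], E[r] = 0.3518, γ^t·E[r] = 0.180123, running G = 1.520123
t=4: π = [0.1216, 0.1500, 0.2006, 0.1869, 0.1559, 0.1850], E[r] = 0.3537, γ^t·E[r] = 0.144881, running G = 1.665004
t=5: π = [0.1215, 0.1503, 0.2006, 0.1869, 0.1559, 0.1848], E[r] = 0.3531, γ^t·E[r] = 0.115688, running G = 1.780692
t=6: π = [0.1216, 0.1502, 0.2006, 0.1869, 0.1559, 0.1848], E[r] = 0.3532, γ^t·E[r] = 0.092585, running G = 1.873277
t=7: π = [0.1216, 0.1502, 0.2006, 0.1869, 0.1559, 0.1848], E[r] = 0.3532, γ^t·E[r] = 0.074062, running G = 1.947340

G = 1.9473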